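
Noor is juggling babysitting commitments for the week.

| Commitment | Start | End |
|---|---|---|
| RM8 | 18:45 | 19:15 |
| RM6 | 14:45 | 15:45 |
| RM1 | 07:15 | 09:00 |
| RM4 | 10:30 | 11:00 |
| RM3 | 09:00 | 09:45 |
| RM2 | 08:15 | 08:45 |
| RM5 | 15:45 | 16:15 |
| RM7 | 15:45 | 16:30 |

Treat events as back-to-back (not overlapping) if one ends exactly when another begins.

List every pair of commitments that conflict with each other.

RM1 & RM2, RM5 & RM7

Sorted by start: RM1, RM2, RM3, RM4, RM6, RM5, RM7, RM8.
RM2 starts before RM1 ends → RM1 and RM2 overlap.
RM3 starts exactly when RM1 ends (back-to-back, no overlap), so nothing later overlaps RM1 either.
RM3 starts after RM2 ends, so nothing later overlaps RM2 either.
RM4 starts after RM3 ends, so nothing later overlaps RM3 either.
RM6 starts after RM4 ends, so nothing later overlaps RM4 either.
RM5 starts exactly when RM6 ends (back-to-back, no overlap), so nothing later overlaps RM6 either.
RM7 starts before RM5 ends → RM5 and RM7 overlap.
RM8 starts after RM5 ends.
RM8 starts after RM7 ends.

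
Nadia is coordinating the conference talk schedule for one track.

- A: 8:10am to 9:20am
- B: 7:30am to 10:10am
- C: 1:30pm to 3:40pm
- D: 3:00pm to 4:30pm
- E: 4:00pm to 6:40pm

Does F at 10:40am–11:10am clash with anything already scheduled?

No — it doesn't clash with anything

B: ends 10:10am at or before F starts 10:40am → clear.
A: ends 9:20am at or before F starts 10:40am → clear.
C: starts 1:30pm at or after F ends 11:10am → clear.
D: starts 3:00pm at or after F ends 11:10am → clear.
E: starts 4:00pm at or after F ends 11:10am → clear.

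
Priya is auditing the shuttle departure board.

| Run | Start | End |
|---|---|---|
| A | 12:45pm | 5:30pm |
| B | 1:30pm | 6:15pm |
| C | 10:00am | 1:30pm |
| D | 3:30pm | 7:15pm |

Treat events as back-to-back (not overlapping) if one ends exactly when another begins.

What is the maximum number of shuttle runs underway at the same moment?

Sweep the timeline, counting +1 at each start and −1 at each end (ends before starts at a tie):
10:00am start C → 1
12:45pm start A → 2
1:30pm end C → 1
1:30pm start B → 2
3:30pm start D → 3
5:30pm end A → 2
6:15pm end B → 1
7:15pm end D → 0
Peak is 3, at 3:30pm (A, B, D).

3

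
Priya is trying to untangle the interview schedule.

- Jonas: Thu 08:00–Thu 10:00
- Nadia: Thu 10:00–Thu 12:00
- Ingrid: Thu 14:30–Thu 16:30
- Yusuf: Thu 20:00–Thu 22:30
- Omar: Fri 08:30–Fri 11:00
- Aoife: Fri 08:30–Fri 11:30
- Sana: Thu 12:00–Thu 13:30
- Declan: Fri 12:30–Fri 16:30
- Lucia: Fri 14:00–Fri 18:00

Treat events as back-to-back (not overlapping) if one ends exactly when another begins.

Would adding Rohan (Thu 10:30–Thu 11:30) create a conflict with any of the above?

Yes — it overlaps Nadia

Jonas: ends Thu 10:00 at or before Rohan starts Thu 10:30 → clear.
Nadia: starts Thu 10:00 before Rohan ends Thu 11:30, and ends Thu 12:00 after Rohan starts Thu 10:30 → overlap.
Sana: starts Thu 12:00 at or after Rohan ends Thu 11:30 → clear.
Ingrid: starts Thu 14:30 at or after Rohan ends Thu 11:30 → clear.
Yusuf: starts Thu 20:00 at or after Rohan ends Thu 11:30 → clear.
Omar: starts Fri 08:30 at or after Rohan ends Thu 11:30 → clear.
Aoife: starts Fri 08:30 at or after Rohan ends Thu 11:30 → clear.
Declan: starts Fri 12:30 at or after Rohan ends Thu 11:30 → clear.
Lucia: starts Fri 14:00 at or after Rohan ends Thu 11:30 → clear.
Rohan overlaps Nadia.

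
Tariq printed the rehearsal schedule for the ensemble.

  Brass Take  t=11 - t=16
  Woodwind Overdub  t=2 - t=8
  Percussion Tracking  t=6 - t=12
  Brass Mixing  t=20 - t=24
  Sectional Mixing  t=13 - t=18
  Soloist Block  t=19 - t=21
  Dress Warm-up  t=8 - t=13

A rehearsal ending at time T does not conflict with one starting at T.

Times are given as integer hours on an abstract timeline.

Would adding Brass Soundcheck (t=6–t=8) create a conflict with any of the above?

Woodwind Overdub: starts t=2 before Brass Soundcheck ends t=8, and ends t=8 after Brass Soundcheck starts t=6 → overlap.
Percussion Tracking: starts t=6 before Brass Soundcheck ends t=8, and ends t=12 after Brass Soundcheck starts t=6 → overlap.
Dress Warm-up: starts t=8 at or after Brass Soundcheck ends t=8 → clear.
Brass Take: starts t=11 at or after Brass Soundcheck ends t=8 → clear.
Sectional Mixing: starts t=13 at or after Brass Soundcheck ends t=8 → clear.
Soloist Block: starts t=19 at or after Brass Soundcheck ends t=8 → clear.
Brass Mixing: starts t=20 at or after Brass Soundcheck ends t=8 → clear.
Brass Soundcheck overlaps Percussion Tracking, Woodwind Overdub.

Yes — it overlaps Percussion Tracking, Woodwind Overdub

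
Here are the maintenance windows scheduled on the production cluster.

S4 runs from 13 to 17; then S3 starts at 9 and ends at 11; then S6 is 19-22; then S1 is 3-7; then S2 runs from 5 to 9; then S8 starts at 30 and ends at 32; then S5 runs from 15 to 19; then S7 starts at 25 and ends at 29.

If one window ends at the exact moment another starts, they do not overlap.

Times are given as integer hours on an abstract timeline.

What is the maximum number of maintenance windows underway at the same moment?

2

Sort all start/end points and keep a running count:
3 start S1 → 1
5 start S2 → 2
7 end S1 → 1
9 end S2 → 0
9 start S3 → 1
11 end S3 → 0
13 start S4 → 1
15 start S5 → 2
17 end S4 → 1
19 end S5 → 0
19 start S6 → 1
22 end S6 → 0
25 start S7 → 1
29 end S7 → 0
30 start S8 → 1
32 end S8 → 0
Peak is 2, at 5 (S1, S2).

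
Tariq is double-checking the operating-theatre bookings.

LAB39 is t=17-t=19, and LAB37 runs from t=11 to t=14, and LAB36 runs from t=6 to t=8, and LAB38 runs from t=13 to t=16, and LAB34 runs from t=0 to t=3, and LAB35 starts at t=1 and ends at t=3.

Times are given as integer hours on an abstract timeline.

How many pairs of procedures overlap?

2

Sorted by start: LAB34, LAB35, LAB36, LAB37, LAB38, LAB39.
LAB35 starts before LAB34 ends → LAB34 and LAB35 overlap.
LAB36 starts after LAB34 ends; LAB34 is clear from here.
LAB36 starts after LAB35 ends; LAB35 is clear from here.
LAB37 starts after LAB36 ends; LAB36 is clear from here.
LAB38 starts before LAB37 ends → LAB37 and LAB38 overlap.
LAB39 starts after LAB37 ends.
LAB39 starts after LAB38 ends.
Overlapping pairs: LAB34 & LAB35, LAB37 & LAB38 — 2 in total.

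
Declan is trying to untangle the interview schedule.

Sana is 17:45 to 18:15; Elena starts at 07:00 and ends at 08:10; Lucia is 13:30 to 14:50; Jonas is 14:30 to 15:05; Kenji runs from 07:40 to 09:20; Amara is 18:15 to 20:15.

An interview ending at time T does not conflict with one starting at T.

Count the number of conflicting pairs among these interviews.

2

Check each pair: they overlap iff neither finishes before the other starts.
Sorted by start: Elena, Kenji, Lucia, Jonas, Sana, Amara.
Kenji starts before Elena ends → Elena and Kenji overlap.
Lucia starts after Elena ends, so Elena has no further overlaps.
Lucia starts after Kenji ends, so Kenji has no further overlaps.
Jonas starts before Lucia ends → Lucia and Jonas overlap.
Sana starts after Lucia ends, so Lucia has no further overlaps.
Sana starts after Jonas ends, so Jonas has no further overlaps.
Amara starts exactly when Sana ends (back-to-back, no overlap).
Overlapping pairs: Elena & Kenji, Jonas & Lucia — 2 in total.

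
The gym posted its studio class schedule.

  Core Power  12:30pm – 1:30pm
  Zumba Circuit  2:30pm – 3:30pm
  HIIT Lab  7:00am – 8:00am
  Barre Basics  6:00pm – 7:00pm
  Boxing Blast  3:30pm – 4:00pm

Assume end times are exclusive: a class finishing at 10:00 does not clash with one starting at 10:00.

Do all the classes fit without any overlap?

Sorted by start: HIIT Lab, Core Power, Zumba Circuit, Boxing Blast, Barre Basics.
Core Power starts after HIIT Lab ends — done with HIIT Lab.
Zumba Circuit starts after Core Power ends — done with Core Power.
Boxing Blast starts exactly when Zumba Circuit ends (back-to-back, no overlap) — done with Zumba Circuit.
Barre Basics starts after Boxing Blast ends.
Every pair is clear; the schedule has no overlaps.

Yes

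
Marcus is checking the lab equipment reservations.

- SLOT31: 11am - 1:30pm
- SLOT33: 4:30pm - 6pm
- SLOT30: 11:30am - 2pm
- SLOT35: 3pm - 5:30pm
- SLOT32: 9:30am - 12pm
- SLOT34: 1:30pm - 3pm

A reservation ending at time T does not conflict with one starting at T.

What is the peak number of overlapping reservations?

3

Sweep the timeline, counting +1 at each start and −1 at each end (ends before starts at a tie):
9:30am start SLOT32 → 1
11am start SLOT31 → 2
11:30am start SLOT30 → 3
12pm end SLOT32 → 2
1:30pm end SLOT31 → 1
1:30pm start SLOT34 → 2
2pm end SLOT30 → 1
3pm end SLOT34 → 0
3pm start SLOT35 → 1
4:30pm start SLOT33 → 2
5:30pm end SLOT35 → 1
6pm end SLOT33 → 0
Peak is 3, at 11:30am (SLOT30, SLOT31, SLOT32).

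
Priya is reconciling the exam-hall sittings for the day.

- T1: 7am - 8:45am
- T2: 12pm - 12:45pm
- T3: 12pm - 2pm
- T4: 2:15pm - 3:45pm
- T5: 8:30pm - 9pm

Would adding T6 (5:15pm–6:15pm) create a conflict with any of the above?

T1: ends 8:45am at or before T6 starts 5:15pm → clear.
T2: ends 12:45pm at or before T6 starts 5:15pm → clear.
T3: ends 2pm at or before T6 starts 5:15pm → clear.
T4: ends 3:45pm at or before T6 starts 5:15pm → clear.
T5: starts 8:30pm at or after T6 ends 6:15pm → clear.

No — it doesn't clash with anything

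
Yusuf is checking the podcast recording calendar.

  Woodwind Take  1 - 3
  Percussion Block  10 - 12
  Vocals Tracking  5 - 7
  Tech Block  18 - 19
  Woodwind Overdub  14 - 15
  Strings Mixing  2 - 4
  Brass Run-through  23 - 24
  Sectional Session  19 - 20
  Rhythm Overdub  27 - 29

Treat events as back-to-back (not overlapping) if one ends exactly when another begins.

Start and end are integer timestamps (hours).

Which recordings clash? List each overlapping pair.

Check each pair: they overlap iff neither finishes before the other starts.
Sorted by start: Woodwind Take, Strings Mixing, Vocals Tracking, Percussion Block, Woodwind Overdub, Tech Block, Sectional Session, Brass Run-through, Rhythm Overdub.
Strings Mixing starts before Woodwind Take ends → Woodwind Take and Strings Mixing overlap.
Vocals Tracking starts after Woodwind Take ends, so Woodwind Take has no further overlaps.
Vocals Tracking starts after Strings Mixing ends, so Strings Mixing has no further overlaps.
Percussion Block starts after Vocals Tracking ends, so Vocals Tracking has no further overlaps.
Woodwind Overdub starts after Percussion Block ends, so Percussion Block has no further overlaps.
Tech Block starts after Woodwind Overdub ends, so Woodwind Overdub has no further overlaps.
Sectional Session starts exactly when Tech Block ends (back-to-back, no overlap), so Tech Block has no further overlaps.
Brass Run-through starts after Sectional Session ends, so Sectional Session has no further overlaps.
Rhythm Overdub starts after Brass Run-through ends.

Strings Mixing & Woodwind Take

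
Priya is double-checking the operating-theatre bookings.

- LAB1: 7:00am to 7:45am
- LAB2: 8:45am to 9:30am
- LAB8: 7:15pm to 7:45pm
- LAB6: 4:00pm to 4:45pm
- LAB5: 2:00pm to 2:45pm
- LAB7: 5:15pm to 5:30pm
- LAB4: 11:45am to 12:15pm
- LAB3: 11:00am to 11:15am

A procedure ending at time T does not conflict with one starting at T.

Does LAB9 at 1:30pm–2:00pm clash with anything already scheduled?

LAB1: ends 7:45am at or before LAB9 starts 1:30pm → clear.
LAB2: ends 9:30am at or before LAB9 starts 1:30pm → clear.
LAB3: ends 11:15am at or before LAB9 starts 1:30pm → clear.
LAB4: ends 12:15pm at or before LAB9 starts 1:30pm → clear.
LAB5: starts 2:00pm at or after LAB9 ends 2:00pm → clear.
LAB6: starts 4:00pm at or after LAB9 ends 2:00pm → clear.
LAB7: starts 5:15pm at or after LAB9 ends 2:00pm → clear.
LAB8: starts 7:15pm at or after LAB9 ends 2:00pm → clear.

No — it doesn't clash with anything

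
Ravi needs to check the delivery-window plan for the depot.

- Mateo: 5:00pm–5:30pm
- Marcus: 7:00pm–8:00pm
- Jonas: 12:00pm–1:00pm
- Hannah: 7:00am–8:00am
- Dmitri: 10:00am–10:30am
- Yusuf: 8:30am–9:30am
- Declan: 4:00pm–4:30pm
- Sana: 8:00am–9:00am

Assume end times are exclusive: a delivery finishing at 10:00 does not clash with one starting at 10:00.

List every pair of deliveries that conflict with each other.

Sorted by start: Hannah, Sana, Yusuf, Dmitri, Jonas, Declan, Mateo, Marcus.
Sana starts exactly when Hannah ends (back-to-back, no overlap) — done with Hannah.
Yusuf starts before Sana ends → Sana and Yusuf overlap.
Dmitri starts after Sana ends — done with Sana.
Dmitri starts after Yusuf ends — done with Yusuf.
Jonas starts after Dmitri ends — done with Dmitri.
Declan starts after Jonas ends — done with Jonas.
Mateo starts after Declan ends — done with Declan.
Marcus starts after Mateo ends.

Sana & Yusuf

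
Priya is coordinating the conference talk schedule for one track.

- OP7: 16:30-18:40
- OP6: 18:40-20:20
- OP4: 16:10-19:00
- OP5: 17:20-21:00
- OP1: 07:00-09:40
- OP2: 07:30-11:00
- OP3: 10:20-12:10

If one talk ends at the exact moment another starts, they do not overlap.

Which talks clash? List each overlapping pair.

OP1 & OP2, OP2 & OP3, OP4 & OP5, OP4 & OP6, OP4 & OP7, OP5 & OP6, OP5 & OP7

Sorted by start: OP1, OP2, OP3, OP4, OP7, OP5, OP6.
OP2 starts before OP1 ends → OP1 and OP2 overlap.
OP3 starts after OP1 ends; OP1 is clear from here.
OP3 starts before OP2 ends → OP2 and OP3 overlap.
OP4 starts after OP2 ends; OP2 is clear from here.
OP4 starts after OP3 ends; OP3 is clear from here.
OP7 starts before OP4 ends → OP4 and OP7 overlap.
OP5 starts before OP4 ends → OP4 and OP5 overlap.
OP6 starts before OP4 ends → OP4 and OP6 overlap.
OP5 starts before OP7 ends → OP7 and OP5 overlap.
OP6 starts exactly when OP7 ends (back-to-back, no overlap).
OP6 starts before OP5 ends → OP5 and OP6 overlap.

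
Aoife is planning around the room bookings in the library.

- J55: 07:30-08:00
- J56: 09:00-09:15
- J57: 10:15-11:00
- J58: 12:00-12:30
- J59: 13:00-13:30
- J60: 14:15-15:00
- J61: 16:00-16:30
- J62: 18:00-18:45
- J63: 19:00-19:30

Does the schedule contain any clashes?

Sorted by start: J55, J56, J57, J58, J59, J60, J61, J62, J63.
J56 starts after J55 ends, so J55 has no further overlaps.
J57 starts after J56 ends, so J56 has no further overlaps.
J58 starts after J57 ends, so J57 has no further overlaps.
J59 starts after J58 ends, so J58 has no further overlaps.
J60 starts after J59 ends, so J59 has no further overlaps.
J61 starts after J60 ends, so J60 has no further overlaps.
J62 starts after J61 ends, so J61 has no further overlaps.
J63 starts after J62 ends.
Every pair is clear; the schedule has no overlaps.

No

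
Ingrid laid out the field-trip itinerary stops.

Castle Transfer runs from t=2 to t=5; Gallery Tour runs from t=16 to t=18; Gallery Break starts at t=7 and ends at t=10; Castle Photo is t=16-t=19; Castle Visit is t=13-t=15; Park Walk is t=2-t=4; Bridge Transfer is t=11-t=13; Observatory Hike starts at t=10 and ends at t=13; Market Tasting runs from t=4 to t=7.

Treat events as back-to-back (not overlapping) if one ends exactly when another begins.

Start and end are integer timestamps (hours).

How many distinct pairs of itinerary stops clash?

Sorted by start: Castle Transfer, Park Walk, Market Tasting, Gallery Break, Observatory Hike, Bridge Transfer, Castle Visit, Gallery Tour, Castle Photo.
Park Walk starts before Castle Transfer ends → Castle Transfer and Park Walk overlap.
Market Tasting starts before Castle Transfer ends → Castle Transfer and Market Tasting overlap.
Gallery Break starts after Castle Transfer ends, so Castle Transfer has no further overlaps.
Market Tasting starts exactly when Park Walk ends (back-to-back, no overlap), so Park Walk has no further overlaps.
Gallery Break starts exactly when Market Tasting ends (back-to-back, no overlap), so Market Tasting has no further overlaps.
Observatory Hike starts exactly when Gallery Break ends (back-to-back, no overlap), so Gallery Break has no further overlaps.
Bridge Transfer starts before Observatory Hike ends → Observatory Hike and Bridge Transfer overlap.
Castle Visit starts exactly when Observatory Hike ends (back-to-back, no overlap), so Observatory Hike has no further overlaps.
Castle Visit starts exactly when Bridge Transfer ends (back-to-back, no overlap), so Bridge Transfer has no further overlaps.
Gallery Tour starts after Castle Visit ends, so Castle Visit has no further overlaps.
Castle Photo starts before Gallery Tour ends → Gallery Tour and Castle Photo overlap.
Overlapping pairs: Bridge Transfer & Observatory Hike, Castle Photo & Gallery Tour, Castle Transfer & Market Tasting, Castle Transfer & Park Walk — 4 in total.

4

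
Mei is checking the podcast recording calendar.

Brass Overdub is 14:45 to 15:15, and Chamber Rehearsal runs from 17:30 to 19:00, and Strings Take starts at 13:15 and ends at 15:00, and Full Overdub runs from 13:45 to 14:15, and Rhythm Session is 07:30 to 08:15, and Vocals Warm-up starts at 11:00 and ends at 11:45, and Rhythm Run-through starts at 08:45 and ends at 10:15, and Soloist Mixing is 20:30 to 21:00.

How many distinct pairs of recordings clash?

2

Check each pair: they overlap iff neither finishes before the other starts.
Sorted by start: Rhythm Session, Rhythm Run-through, Vocals Warm-up, Strings Take, Full Overdub, Brass Overdub, Chamber Rehearsal, Soloist Mixing.
Rhythm Run-through starts after Rhythm Session ends, so nothing later overlaps Rhythm Session either.
Vocals Warm-up starts after Rhythm Run-through ends, so nothing later overlaps Rhythm Run-through either.
Strings Take starts after Vocals Warm-up ends, so nothing later overlaps Vocals Warm-up either.
Full Overdub starts before Strings Take ends → Strings Take and Full Overdub overlap.
Brass Overdub starts before Strings Take ends → Strings Take and Brass Overdub overlap.
Chamber Rehearsal starts after Strings Take ends, so nothing later overlaps Strings Take either.
Brass Overdub starts after Full Overdub ends, so nothing later overlaps Full Overdub either.
Chamber Rehearsal starts after Brass Overdub ends, so nothing later overlaps Brass Overdub either.
Soloist Mixing starts after Chamber Rehearsal ends.
Overlapping pairs: Brass Overdub & Strings Take, Full Overdub & Strings Take — 2 in total.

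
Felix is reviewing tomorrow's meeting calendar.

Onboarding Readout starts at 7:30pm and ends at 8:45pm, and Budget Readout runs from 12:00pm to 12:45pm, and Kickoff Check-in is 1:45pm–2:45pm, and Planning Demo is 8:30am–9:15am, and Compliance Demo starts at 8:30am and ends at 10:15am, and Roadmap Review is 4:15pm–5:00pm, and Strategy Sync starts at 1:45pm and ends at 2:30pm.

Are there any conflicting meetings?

Yes

Check each pair: they overlap iff neither finishes before the other starts.
Sorted by start: Compliance Demo, Planning Demo, Budget Readout, Kickoff Check-in, Strategy Sync, Roadmap Review, Onboarding Readout.
Planning Demo starts before Compliance Demo ends → Compliance Demo and Planning Demo overlap.
That's a conflict, so the schedule is not conflict-free.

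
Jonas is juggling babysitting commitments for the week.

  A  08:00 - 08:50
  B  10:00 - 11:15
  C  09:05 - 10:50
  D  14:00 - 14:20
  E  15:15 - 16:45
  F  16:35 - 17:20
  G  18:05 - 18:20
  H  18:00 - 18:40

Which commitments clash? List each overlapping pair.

Sorted by start: A, C, B, D, E, F, H, G.
C starts after A ends, so nothing later overlaps A either.
B starts before C ends → C and B overlap.
D starts after C ends, so nothing later overlaps C either.
D starts after B ends, so nothing later overlaps B either.
E starts after D ends, so nothing later overlaps D either.
F starts before E ends → E and F overlap.
H starts after E ends, so nothing later overlaps E either.
H starts after F ends, so nothing later overlaps F either.
G starts before H ends → H and G overlap.

B & C, E & F, G & H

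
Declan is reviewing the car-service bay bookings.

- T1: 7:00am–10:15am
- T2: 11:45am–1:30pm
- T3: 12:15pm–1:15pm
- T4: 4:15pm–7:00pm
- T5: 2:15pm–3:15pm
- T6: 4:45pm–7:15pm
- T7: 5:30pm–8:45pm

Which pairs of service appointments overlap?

T2 & T3, T4 & T6, T4 & T7, T6 & T7

Two intervals overlap when each starts before the other ends.
Sorted by start: T1, T2, T3, T5, T4, T6, T7.
T2 starts after T1 ends — done with T1.
T3 starts before T2 ends → T2 and T3 overlap.
T5 starts after T2 ends — done with T2.
T5 starts after T3 ends — done with T3.
T4 starts after T5 ends — done with T5.
T6 starts before T4 ends → T4 and T6 overlap.
T7 starts before T4 ends → T4 and T7 overlap.
T7 starts before T6 ends → T6 and T7 overlap.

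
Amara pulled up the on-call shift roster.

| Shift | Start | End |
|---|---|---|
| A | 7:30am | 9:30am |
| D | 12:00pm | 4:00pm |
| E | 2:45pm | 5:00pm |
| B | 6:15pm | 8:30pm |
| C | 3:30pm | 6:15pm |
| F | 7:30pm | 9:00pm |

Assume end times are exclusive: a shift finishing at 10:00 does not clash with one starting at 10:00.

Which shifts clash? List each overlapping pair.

B & F, C & D, C & E, D & E

Sorted by start: A, D, E, C, B, F.
D starts after A ends, so nothing later overlaps A either.
E starts before D ends → D and E overlap.
C starts before D ends → D and C overlap.
B starts after D ends, so nothing later overlaps D either.
C starts before E ends → E and C overlap.
B starts after E ends, so nothing later overlaps E either.
B starts exactly when C ends (back-to-back, no overlap), so nothing later overlaps C either.
F starts before B ends → B and F overlap.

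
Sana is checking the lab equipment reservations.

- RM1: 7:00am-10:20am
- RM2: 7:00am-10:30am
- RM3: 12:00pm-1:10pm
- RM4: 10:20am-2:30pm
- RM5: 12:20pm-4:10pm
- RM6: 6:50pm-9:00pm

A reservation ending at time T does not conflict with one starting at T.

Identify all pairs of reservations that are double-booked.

RM1 & RM2, RM2 & RM4, RM3 & RM4, RM3 & RM5, RM4 & RM5

Check each pair: they overlap iff neither finishes before the other starts.
Sorted by start: RM1, RM2, RM4, RM3, RM5, RM6.
RM2 starts before RM1 ends → RM1 and RM2 overlap.
RM4 starts exactly when RM1 ends (back-to-back, no overlap), so nothing later overlaps RM1 either.
RM4 starts before RM2 ends → RM2 and RM4 overlap.
RM3 starts after RM2 ends, so nothing later overlaps RM2 either.
RM3 starts before RM4 ends → RM4 and RM3 overlap.
RM5 starts before RM4 ends → RM4 and RM5 overlap.
RM6 starts after RM4 ends.
RM5 starts before RM3 ends → RM3 and RM5 overlap.
RM6 starts after RM3 ends.
RM6 starts after RM5 ends.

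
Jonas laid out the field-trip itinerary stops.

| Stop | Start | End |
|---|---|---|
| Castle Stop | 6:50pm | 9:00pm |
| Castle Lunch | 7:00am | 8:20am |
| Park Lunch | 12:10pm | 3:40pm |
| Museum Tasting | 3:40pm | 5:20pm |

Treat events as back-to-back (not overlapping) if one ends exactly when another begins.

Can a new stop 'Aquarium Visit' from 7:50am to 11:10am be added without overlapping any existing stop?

No — it overlaps Castle Lunch

Castle Lunch: starts 7:00am before Aquarium Visit ends 11:10am, and ends 8:20am after Aquarium Visit starts 7:50am → overlap.
Park Lunch: starts 12:10pm at or after Aquarium Visit ends 11:10am → clear.
Museum Tasting: starts 3:40pm at or after Aquarium Visit ends 11:10am → clear.
Castle Stop: starts 6:50pm at or after Aquarium Visit ends 11:10am → clear.
Aquarium Visit overlaps Castle Lunch.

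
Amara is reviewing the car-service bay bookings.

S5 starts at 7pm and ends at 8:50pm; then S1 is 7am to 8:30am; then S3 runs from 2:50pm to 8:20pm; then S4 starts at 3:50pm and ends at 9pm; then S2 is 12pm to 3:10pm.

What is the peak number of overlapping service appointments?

Walk through starts and ends in time order (an end at T is processed before a start at T):
7am start S1 → 1
8:30am end S1 → 0
12pm start S2 → 1
2:50pm start S3 → 2
3:10pm end S2 → 1
3:50pm start S4 → 2
7pm start S5 → 3
8:20pm end S3 → 2
8:50pm end S5 → 1
9pm end S4 → 0
Peak is 3, at 7pm (S3, S4, S5).

3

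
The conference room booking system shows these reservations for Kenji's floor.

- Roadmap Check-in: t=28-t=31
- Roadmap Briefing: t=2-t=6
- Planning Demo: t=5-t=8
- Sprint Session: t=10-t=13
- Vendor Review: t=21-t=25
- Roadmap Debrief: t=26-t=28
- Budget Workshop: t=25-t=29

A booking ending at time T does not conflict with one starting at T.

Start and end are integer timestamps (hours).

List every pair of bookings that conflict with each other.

Two intervals overlap when each starts before the other ends.
Sorted by start: Roadmap Briefing, Planning Demo, Sprint Session, Vendor Review, Budget Workshop, Roadmap Debrief, Roadmap Check-in.
Planning Demo starts before Roadmap Briefing ends → Roadmap Briefing and Planning Demo overlap.
Sprint Session starts after Roadmap Briefing ends, so nothing later overlaps Roadmap Briefing either.
Sprint Session starts after Planning Demo ends, so nothing later overlaps Planning Demo either.
Vendor Review starts after Sprint Session ends, so nothing later overlaps Sprint Session either.
Budget Workshop starts exactly when Vendor Review ends (back-to-back, no overlap), so nothing later overlaps Vendor Review either.
Roadmap Debrief starts before Budget Workshop ends → Budget Workshop and Roadmap Debrief overlap.
Roadmap Check-in starts before Budget Workshop ends → Budget Workshop and Roadmap Check-in overlap.
Roadmap Check-in starts exactly when Roadmap Debrief ends (back-to-back, no overlap).

Budget Workshop & Roadmap Check-in, Budget Workshop & Roadmap Debrief, Planning Demo & Roadmap Briefing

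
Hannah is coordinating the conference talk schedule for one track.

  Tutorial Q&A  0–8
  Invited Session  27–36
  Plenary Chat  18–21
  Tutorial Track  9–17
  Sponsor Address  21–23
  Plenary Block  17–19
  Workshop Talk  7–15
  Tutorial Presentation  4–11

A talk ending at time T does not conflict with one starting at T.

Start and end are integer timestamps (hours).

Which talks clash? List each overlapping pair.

Sorted by start: Tutorial Q&A, Tutorial Presentation, Workshop Talk, Tutorial Track, Plenary Block, Plenary Chat, Sponsor Address, Invited Session.
Tutorial Presentation starts before Tutorial Q&A ends → Tutorial Q&A and Tutorial Presentation overlap.
Workshop Talk starts before Tutorial Q&A ends → Tutorial Q&A and Workshop Talk overlap.
Tutorial Track starts after Tutorial Q&A ends, so nothing later overlaps Tutorial Q&A either.
Workshop Talk starts before Tutorial Presentation ends → Tutorial Presentation and Workshop Talk overlap.
Tutorial Track starts before Tutorial Presentation ends → Tutorial Presentation and Tutorial Track overlap.
Plenary Block starts after Tutorial Presentation ends, so nothing later overlaps Tutorial Presentation either.
Tutorial Track starts before Workshop Talk ends → Workshop Talk and Tutorial Track overlap.
Plenary Block starts after Workshop Talk ends, so nothing later overlaps Workshop Talk either.
Plenary Block starts exactly when Tutorial Track ends (back-to-back, no overlap), so nothing later overlaps Tutorial Track either.
Plenary Chat starts before Plenary Block ends → Plenary Block and Plenary Chat overlap.
Sponsor Address starts after Plenary Block ends, so nothing later overlaps Plenary Block either.
Sponsor Address starts exactly when Plenary Chat ends (back-to-back, no overlap), so nothing later overlaps Plenary Chat either.
Invited Session starts after Sponsor Address ends.

Plenary Block & Plenary Chat, Tutorial Presentation & Tutorial Q&A, Tutorial Presentation & Tutorial Track, Tutorial Presentation & Workshop Talk, Tutorial Q&A & Workshop Talk, Tutorial Track & Workshop Talk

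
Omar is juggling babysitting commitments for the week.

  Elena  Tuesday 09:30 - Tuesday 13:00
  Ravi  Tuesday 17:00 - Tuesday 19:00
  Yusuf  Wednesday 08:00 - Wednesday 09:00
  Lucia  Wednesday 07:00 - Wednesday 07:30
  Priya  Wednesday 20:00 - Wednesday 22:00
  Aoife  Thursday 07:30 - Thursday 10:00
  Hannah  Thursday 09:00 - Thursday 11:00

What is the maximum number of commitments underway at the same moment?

2

Sort all start/end points and keep a running count:
Tuesday 09:30 start Elena → 1
Tuesday 13:00 end Elena → 0
Tuesday 17:00 start Ravi → 1
Tuesday 19:00 end Ravi → 0
Wednesday 07:00 start Lucia → 1
Wednesday 07:30 end Lucia → 0
Wednesday 08:00 start Yusuf → 1
Wednesday 09:00 end Yusuf → 0
Wednesday 20:00 start Priya → 1
Wednesday 22:00 end Priya → 0
Thursday 07:30 start Aoife → 1
Thursday 09:00 start Hannah → 2
Thursday 10:00 end Aoife → 1
Thursday 11:00 end Hannah → 0
Peak is 2, at Thursday 09:00 (Aoife, Hannah).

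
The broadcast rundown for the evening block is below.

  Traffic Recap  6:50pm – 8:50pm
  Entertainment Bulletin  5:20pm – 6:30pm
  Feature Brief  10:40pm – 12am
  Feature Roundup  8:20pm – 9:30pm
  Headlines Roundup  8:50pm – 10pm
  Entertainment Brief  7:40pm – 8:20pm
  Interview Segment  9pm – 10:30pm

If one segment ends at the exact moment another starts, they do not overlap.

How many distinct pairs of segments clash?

Sorted by start: Entertainment Bulletin, Traffic Recap, Entertainment Brief, Feature Roundup, Headlines Roundup, Interview Segment, Feature Brief.
Traffic Recap starts after Entertainment Bulletin ends, so Entertainment Bulletin has no further overlaps.
Entertainment Brief starts before Traffic Recap ends → Traffic Recap and Entertainment Brief overlap.
Feature Roundup starts before Traffic Recap ends → Traffic Recap and Feature Roundup overlap.
Headlines Roundup starts exactly when Traffic Recap ends (back-to-back, no overlap), so Traffic Recap has no further overlaps.
Feature Roundup starts exactly when Entertainment Brief ends (back-to-back, no overlap), so Entertainment Brief has no further overlaps.
Headlines Roundup starts before Feature Roundup ends → Feature Roundup and Headlines Roundup overlap.
Interview Segment starts before Feature Roundup ends → Feature Roundup and Interview Segment overlap.
Feature Brief starts after Feature Roundup ends.
Interview Segment starts before Headlines Roundup ends → Headlines Roundup and Interview Segment overlap.
Feature Brief starts after Headlines Roundup ends.
Feature Brief starts after Interview Segment ends.
Overlapping pairs: Entertainment Brief & Traffic Recap, Feature Roundup & Headlines Roundup, Feature Roundup & Interview Segment, Feature Roundup & Traffic Recap, Headlines Roundup & Interview Segment — 5 in total.

5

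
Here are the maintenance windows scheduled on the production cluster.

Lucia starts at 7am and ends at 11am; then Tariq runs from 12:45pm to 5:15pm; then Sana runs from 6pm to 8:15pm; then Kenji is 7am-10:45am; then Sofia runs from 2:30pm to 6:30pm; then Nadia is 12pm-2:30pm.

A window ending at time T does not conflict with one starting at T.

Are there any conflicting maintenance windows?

Yes

Sorted by start: Lucia, Kenji, Nadia, Tariq, Sofia, Sana.
Kenji starts before Lucia ends → Lucia and Kenji overlap.
That's a conflict, so the schedule is not conflict-free.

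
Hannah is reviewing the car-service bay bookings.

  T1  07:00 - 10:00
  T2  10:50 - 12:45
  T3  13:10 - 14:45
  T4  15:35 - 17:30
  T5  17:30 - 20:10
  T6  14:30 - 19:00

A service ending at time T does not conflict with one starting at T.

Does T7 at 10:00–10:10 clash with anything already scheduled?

No — it doesn't clash with anything

T1: ends 10:00 at or before T7 starts 10:00 → clear.
T2: starts 10:50 at or after T7 ends 10:10 → clear.
T3: starts 13:10 at or after T7 ends 10:10 → clear.
T6: starts 14:30 at or after T7 ends 10:10 → clear.
T4: starts 15:35 at or after T7 ends 10:10 → clear.
T5: starts 17:30 at or after T7 ends 10:10 → clear.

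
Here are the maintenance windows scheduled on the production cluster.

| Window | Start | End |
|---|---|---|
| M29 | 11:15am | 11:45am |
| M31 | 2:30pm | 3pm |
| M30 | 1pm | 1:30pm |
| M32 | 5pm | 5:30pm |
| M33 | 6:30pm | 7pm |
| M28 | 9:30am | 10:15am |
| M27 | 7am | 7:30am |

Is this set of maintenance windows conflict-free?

Yes

Sorted by start: M27, M28, M29, M30, M31, M32, M33.
M28 starts after M27 ends — done with M27.
M29 starts after M28 ends — done with M28.
M30 starts after M29 ends — done with M29.
M31 starts after M30 ends — done with M30.
M32 starts after M31 ends — done with M31.
M33 starts after M32 ends.
Every pair is clear; the schedule has no overlaps.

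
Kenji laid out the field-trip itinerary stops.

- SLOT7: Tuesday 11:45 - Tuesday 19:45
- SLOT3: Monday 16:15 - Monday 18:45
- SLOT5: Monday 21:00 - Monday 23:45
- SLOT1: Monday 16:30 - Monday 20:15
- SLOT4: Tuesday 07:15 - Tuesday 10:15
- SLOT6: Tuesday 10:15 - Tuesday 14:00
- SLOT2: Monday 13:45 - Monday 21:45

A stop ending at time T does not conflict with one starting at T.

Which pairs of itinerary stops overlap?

Check each pair: they overlap iff neither finishes before the other starts.
Sorted by start: SLOT2, SLOT3, SLOT1, SLOT5, SLOT4, SLOT6, SLOT7.
SLOT3 starts before SLOT2 ends → SLOT2 and SLOT3 overlap.
SLOT1 starts before SLOT2 ends → SLOT2 and SLOT1 overlap.
SLOT5 starts before SLOT2 ends → SLOT2 and SLOT5 overlap.
SLOT4 starts after SLOT2 ends — done with SLOT2.
SLOT1 starts before SLOT3 ends → SLOT3 and SLOT1 overlap.
SLOT5 starts after SLOT3 ends — done with SLOT3.
SLOT5 starts after SLOT1 ends — done with SLOT1.
SLOT4 starts after SLOT5 ends — done with SLOT5.
SLOT6 starts exactly when SLOT4 ends (back-to-back, no overlap) — done with SLOT4.
SLOT7 starts before SLOT6 ends → SLOT6 and SLOT7 overlap.

SLOT1 & SLOT2, SLOT1 & SLOT3, SLOT2 & SLOT3, SLOT2 & SLOT5, SLOT6 & SLOT7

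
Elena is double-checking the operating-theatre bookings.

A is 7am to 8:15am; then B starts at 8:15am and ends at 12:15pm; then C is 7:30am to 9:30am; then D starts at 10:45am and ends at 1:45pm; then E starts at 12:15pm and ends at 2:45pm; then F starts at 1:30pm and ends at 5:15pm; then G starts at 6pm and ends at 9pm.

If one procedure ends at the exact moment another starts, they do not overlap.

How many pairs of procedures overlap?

Sorted by start: A, C, B, D, E, F, G.
C starts before A ends → A and C overlap.
B starts exactly when A ends (back-to-back, no overlap), so A has no further overlaps.
B starts before C ends → C and B overlap.
D starts after C ends, so C has no further overlaps.
D starts before B ends → B and D overlap.
E starts exactly when B ends (back-to-back, no overlap), so B has no further overlaps.
E starts before D ends → D and E overlap.
F starts before D ends → D and F overlap.
G starts after D ends.
F starts before E ends → E and F overlap.
G starts after E ends.
G starts after F ends.
Overlapping pairs: A & C, B & C, B & D, D & E, D & F, E & F — 6 in total.

6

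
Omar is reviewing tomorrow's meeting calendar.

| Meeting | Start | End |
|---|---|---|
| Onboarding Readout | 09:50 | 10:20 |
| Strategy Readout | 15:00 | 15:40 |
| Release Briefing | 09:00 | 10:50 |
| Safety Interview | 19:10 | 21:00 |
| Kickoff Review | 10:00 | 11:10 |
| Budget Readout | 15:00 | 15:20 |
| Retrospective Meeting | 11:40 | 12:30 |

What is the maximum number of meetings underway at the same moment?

3

Sort all start/end points and keep a running count:
09:00 start Release Briefing → 1
09:50 start Onboarding Readout → 2
10:00 start Kickoff Review → 3
10:20 end Onboarding Readout → 2
10:50 end Release Briefing → 1
11:10 end Kickoff Review → 0
11:40 start Retrospective Meeting → 1
12:30 end Retrospective Meeting → 0
15:00 start Budget Readout → 1
15:00 start Strategy Readout → 2
15:20 end Budget Readout → 1
15:40 end Strategy Readout → 0
19:10 start Safety Interview → 1
21:00 end Safety Interview → 0
Peak is 3, at 10:00 (Kickoff Review, Onboarding Readout, Release Briefing).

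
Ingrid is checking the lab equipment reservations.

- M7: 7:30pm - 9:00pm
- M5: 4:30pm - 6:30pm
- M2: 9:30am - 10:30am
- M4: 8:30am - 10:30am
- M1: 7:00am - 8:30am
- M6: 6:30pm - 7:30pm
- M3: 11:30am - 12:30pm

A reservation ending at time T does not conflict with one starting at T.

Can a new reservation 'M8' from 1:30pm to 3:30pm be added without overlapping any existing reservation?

M1: ends 8:30am at or before M8 starts 1:30pm → clear.
M4: ends 10:30am at or before M8 starts 1:30pm → clear.
M2: ends 10:30am at or before M8 starts 1:30pm → clear.
M3: ends 12:30pm at or before M8 starts 1:30pm → clear.
M5: starts 4:30pm at or after M8 ends 3:30pm → clear.
M6: starts 6:30pm at or after M8 ends 3:30pm → clear.
M7: starts 7:30pm at or after M8 ends 3:30pm → clear.

Yes — the slot is free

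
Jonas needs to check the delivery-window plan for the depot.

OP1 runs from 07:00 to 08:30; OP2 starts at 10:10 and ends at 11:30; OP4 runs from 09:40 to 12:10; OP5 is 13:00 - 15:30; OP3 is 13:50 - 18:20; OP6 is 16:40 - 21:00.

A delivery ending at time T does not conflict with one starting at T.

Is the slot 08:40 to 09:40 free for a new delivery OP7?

OP1: ends 08:30 at or before OP7 starts 08:40 → clear.
OP4: starts 09:40 at or after OP7 ends 09:40 → clear.
OP2: starts 10:10 at or after OP7 ends 09:40 → clear.
OP5: starts 13:00 at or after OP7 ends 09:40 → clear.
OP3: starts 13:50 at or after OP7 ends 09:40 → clear.
OP6: starts 16:40 at or after OP7 ends 09:40 → clear.

Yes — the slot is free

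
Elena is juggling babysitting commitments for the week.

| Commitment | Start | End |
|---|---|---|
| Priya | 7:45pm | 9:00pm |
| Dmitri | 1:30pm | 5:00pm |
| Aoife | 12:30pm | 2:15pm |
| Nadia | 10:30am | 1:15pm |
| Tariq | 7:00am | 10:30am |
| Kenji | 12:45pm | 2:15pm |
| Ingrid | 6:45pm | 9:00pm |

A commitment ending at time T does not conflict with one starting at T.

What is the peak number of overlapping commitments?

Sort all start/end points and keep a running count:
7:00am start Tariq → 1
10:30am end Tariq → 0
10:30am start Nadia → 1
12:30pm start Aoife → 2
12:45pm start Kenji → 3
1:15pm end Nadia → 2
1:30pm start Dmitri → 3
2:15pm end Aoife → 2
2:15pm end Kenji → 1
5:00pm end Dmitri → 0
6:45pm start Ingrid → 1
7:45pm start Priya → 2
9:00pm end Ingrid → 1
9:00pm end Priya → 0
Peak is 3, at 12:45pm (Aoife, Kenji, Nadia).

3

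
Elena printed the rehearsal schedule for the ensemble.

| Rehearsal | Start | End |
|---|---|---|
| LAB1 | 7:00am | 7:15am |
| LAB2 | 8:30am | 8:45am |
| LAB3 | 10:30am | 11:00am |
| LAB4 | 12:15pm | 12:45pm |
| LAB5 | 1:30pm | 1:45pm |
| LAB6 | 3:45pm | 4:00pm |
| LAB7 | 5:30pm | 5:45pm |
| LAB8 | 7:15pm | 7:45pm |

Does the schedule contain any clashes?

Check each pair: they overlap iff neither finishes before the other starts.
Sorted by start: LAB1, LAB2, LAB3, LAB4, LAB5, LAB6, LAB7, LAB8.
LAB2 starts after LAB1 ends — done with LAB1.
LAB3 starts after LAB2 ends — done with LAB2.
LAB4 starts after LAB3 ends — done with LAB3.
LAB5 starts after LAB4 ends — done with LAB4.
LAB6 starts after LAB5 ends — done with LAB5.
LAB7 starts after LAB6 ends — done with LAB6.
LAB8 starts after LAB7 ends.
Every pair is clear; the schedule has no overlaps.

No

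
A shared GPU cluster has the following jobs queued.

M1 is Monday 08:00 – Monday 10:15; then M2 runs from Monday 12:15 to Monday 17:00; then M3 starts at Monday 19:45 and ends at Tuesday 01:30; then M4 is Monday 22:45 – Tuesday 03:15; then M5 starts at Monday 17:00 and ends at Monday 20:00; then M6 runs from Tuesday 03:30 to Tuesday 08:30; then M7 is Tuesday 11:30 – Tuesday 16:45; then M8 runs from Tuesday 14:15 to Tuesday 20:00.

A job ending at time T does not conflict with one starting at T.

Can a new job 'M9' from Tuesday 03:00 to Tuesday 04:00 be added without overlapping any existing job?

No — it overlaps M4, M6

M1: ends Monday 10:15 at or before M9 starts Tuesday 03:00 → clear.
M2: ends Monday 17:00 at or before M9 starts Tuesday 03:00 → clear.
M5: ends Monday 20:00 at or before M9 starts Tuesday 03:00 → clear.
M3: ends Tuesday 01:30 at or before M9 starts Tuesday 03:00 → clear.
M4: starts Monday 22:45 before M9 ends Tuesday 04:00, and ends Tuesday 03:15 after M9 starts Tuesday 03:00 → overlap.
M6: starts Tuesday 03:30 before M9 ends Tuesday 04:00, and ends Tuesday 08:30 after M9 starts Tuesday 03:00 → overlap.
M7: starts Tuesday 11:30 at or after M9 ends Tuesday 04:00 → clear.
M8: starts Tuesday 14:15 at or after M9 ends Tuesday 04:00 → clear.
M9 overlaps M4, M6.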